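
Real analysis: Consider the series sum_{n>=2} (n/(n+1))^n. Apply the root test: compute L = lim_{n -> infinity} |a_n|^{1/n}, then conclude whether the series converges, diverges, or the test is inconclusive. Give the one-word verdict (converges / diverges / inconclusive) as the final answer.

Let a_n denote the general term. Form |a_n|^(1/n) and simplify:
|a_n|^(1/n) = n/(n + 1)
Take the limit as n -> infinity: L = 1.
Since L = 1, the root test is inconclusive. (In fact a_n = (n/(n+1))^n -> e^(-1) != 0, so the nth-term test shows divergence; but the root test itself gives no conclusion.)

inconclusive


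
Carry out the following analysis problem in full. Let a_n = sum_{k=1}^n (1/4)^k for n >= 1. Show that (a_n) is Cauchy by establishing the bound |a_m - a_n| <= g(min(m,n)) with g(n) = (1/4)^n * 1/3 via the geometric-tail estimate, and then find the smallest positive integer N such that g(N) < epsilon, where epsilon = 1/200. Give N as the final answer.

For m > n >= 1: |a_m - a_n| = sum_{k=n+1}^m (1/4)^k < sum_{k=n+1}^infinity (1/4)^k = (1/4)^(n+1) / (1 - 1/4) = (1/4)^n * (1/4) * (4/3) = (1/4)^n * 1/3.
So g(n) = (1/4)^n / 3. Since g(n) -> 0, (a_n) is Cauchy.
Now solve g(N) < 1/200: (1/4)^N / 3 < 1/200 <=> 4^N > 1 / (3 * 1/200) = 200/3.
Check powers of 4: 4^3 = 64 <= 200/3, 4^4 = 256 > 200/3.
So the smallest such N is 4. Check: g(4) = 1/(3 * 256) = 1/768 < 1/200.

4


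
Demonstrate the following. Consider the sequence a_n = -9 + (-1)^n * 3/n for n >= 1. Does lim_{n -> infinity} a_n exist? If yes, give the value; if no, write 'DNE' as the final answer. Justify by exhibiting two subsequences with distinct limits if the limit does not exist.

Examine the behaviour of a_n along subsequences.
Even-n subsequence a_{2k} = -9 + 3/(2k) -> -9. Odd-n subsequence a_{2k+1} = -9 - 3/(2k+1) -> -9. Both tend to -9, which suggests the limit is -9; verify directly.
|a_n - (-9)| = |(-1)^n * 3/n| = 3/n for every n >= 1.
Given epsilon > 0, choose a positive integer N > 3/epsilon. Then for all n >= N, |a_n - (-9)| = 3/n <= 3/N < epsilon.
So by the definition of the limit, lim a_n exists and equals -9.

-9


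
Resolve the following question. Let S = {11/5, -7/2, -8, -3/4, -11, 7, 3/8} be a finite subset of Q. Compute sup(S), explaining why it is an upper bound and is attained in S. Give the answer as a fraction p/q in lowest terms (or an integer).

S is finite, so sup(S) = max(S).
Sorted decreasing:
7, 11/5, 3/8, -3/4, -7/2, -8, -11
The extremum is 7.
For every x in S, x <= 7. And 7 is in S, so it is attained.
Therefore sup(S) = 7.

7


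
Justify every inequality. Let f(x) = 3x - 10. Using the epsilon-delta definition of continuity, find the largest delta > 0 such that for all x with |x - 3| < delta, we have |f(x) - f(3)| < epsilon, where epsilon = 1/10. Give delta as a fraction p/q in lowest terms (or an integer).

We compute f(3) = 3*(3) - 10 = -1.
|f(x) - f(3)| = |3x - 10 - (-1)| = |3(x - 3)| = 3|x - 3|.
We need 3|x - 3| < 1/10, i.e. |x - 3| < 1/10 / 3 = 1/30.
So any delta <= 1/30 works. Conversely, if delta > 1/30, then x = 3 + 1/30 satisfies |x - 3| = 1/30 < delta but |f(x) - f(3)| = 3 * 1/30 = 1/10, which is not < 1/10; so no larger delta works.
Hence the largest such delta is 1/30.

1/30


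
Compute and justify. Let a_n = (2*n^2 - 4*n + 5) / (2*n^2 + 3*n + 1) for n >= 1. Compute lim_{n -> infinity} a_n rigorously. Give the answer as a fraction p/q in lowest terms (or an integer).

Divide numerator and denominator by n^2, the highest power:
numerator / n^2 = 2 - 4/n + 5/n^2
denominator / n^2 = 2 + 3/n + n^(-2)
As n -> infinity, all terms of the form c/n^k (k >= 1) tend to 0.
So numerator / n^2 -> 2 and denominator / n^2 -> 2.
Therefore lim a_n = 1.

1


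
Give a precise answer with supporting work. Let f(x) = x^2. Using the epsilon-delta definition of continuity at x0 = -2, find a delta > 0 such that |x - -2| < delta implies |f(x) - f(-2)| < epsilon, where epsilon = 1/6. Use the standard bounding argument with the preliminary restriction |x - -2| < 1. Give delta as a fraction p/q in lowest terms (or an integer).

Factor: |x^2 - (-2)^2| = |x - -2| * |x + -2|.
Impose |x - -2| < 1 first. Then |x + -2| = |(x - -2) + 2*(-2)| <= |x - -2| + 2*|-2| < 1 + 4 = 5.
So |x^2 - (-2)^2| < delta * 5.
We need delta * 5 <= 1/6, i.e. delta <= 1/6/5 = 1/30.
Since 1/30 < 1, this is tighter than 1; take delta = 1/30.
So delta = 1/30 works.

1/30


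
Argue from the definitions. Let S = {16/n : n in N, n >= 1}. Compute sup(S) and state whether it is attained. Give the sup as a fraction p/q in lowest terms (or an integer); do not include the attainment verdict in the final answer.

Analysis:
- Values: 16, 8, 16/3, 4, ... strictly decreasing.
- The maximum is 16 (n=1); sup = 16 (attained).
- The set is bounded below by 0; 16/n -> 0 so 0 is the greatest lower bound.
- 0 is not in the set, so inf = 0 is not attained.
Conclusion: sup(S) = 16, attained in S.

16


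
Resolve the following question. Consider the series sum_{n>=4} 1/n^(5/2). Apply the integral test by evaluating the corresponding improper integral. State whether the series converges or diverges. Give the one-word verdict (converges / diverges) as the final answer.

Let f(x) = x^(-5/2). Then f is positive, continuous, and decreasing on [4, infinity), so the integral test applies.
Compute the improper integral int_{4}^infinity f(x) dx:
  antiderivative F(x) = -2/(3*x^(3/2)).
  As x -> infinity, F(x) -> 0 (since p = 5/2 > 1).
  So int = F(infinity) - F(4) = 0 - (-1/12) = 1/12.
  Finite, so by the integral test, the series converges.

converges


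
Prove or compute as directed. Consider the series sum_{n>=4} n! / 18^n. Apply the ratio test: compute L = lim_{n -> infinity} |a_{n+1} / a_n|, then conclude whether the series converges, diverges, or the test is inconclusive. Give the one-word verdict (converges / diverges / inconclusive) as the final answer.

Let a_n denote the general term. Form the ratio a_{n+1}/a_n and simplify:
a_{n+1}/a_n = n/18 + 1/18
Take the limit as n -> infinity: L = infinity.
Since L = infinity > 1 (or L = infinity), the ratio test implies the series diverges.

diverges


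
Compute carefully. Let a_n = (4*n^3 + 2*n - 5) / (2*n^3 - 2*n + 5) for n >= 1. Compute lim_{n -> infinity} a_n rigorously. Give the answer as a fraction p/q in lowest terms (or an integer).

Divide numerator and denominator by n^3, the highest power:
numerator / n^3 = 4 + 2/n^2 - 5/n^3
denominator / n^3 = 2 - 2/n^2 + 5/n^3
As n -> infinity, all terms of the form c/n^k (k >= 1) tend to 0.
So numerator / n^3 -> 4 and denominator / n^3 -> 2.
Therefore lim a_n = 2.

2


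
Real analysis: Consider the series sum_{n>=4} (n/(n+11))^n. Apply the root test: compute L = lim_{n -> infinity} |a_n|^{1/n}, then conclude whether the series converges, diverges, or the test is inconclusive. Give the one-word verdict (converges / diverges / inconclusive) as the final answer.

Let a_n denote the general term. Form |a_n|^(1/n) and simplify:
|a_n|^(1/n) = n/(n + 11)
Take the limit as n -> infinity: L = 1.
Since L = 1, the root test is inconclusive. (In fact a_n = (n/(n+11))^n -> e^(-11) != 0, so the nth-term test shows divergence; but the root test itself gives no conclusion.)

inconclusive


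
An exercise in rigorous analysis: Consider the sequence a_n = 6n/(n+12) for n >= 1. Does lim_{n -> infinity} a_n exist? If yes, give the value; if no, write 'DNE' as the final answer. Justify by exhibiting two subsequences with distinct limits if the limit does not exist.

Examine the behaviour of a_n along subsequences.
Even-n subsequence a_{2k} = 6(2k)/(2k+12) -> 6. Odd-n subsequence a_{2k+1} = 6(2k+1)/(2k+13) -> 6. Both tend to 6, which suggests the limit is 6; verify directly.
|a_n - 6| = |6n - 6(n+12)| / (n+12) = 72/(n+12) < 72/n for every n >= 1.
Given epsilon > 0, choose a positive integer N > 72/epsilon. Then for all n >= N, |a_n - 6| < 72/n <= 72/N < epsilon.
So by the definition of the limit, lim a_n exists and equals 6.

6


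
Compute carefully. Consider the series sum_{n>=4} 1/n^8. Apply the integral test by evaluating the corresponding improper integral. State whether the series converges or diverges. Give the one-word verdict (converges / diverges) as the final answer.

Let f(x) = x^(-8). Then f is positive, continuous, and decreasing on [4, infinity), so the integral test applies.
Compute the improper integral int_{4}^infinity f(x) dx:
  antiderivative F(x) = -1/(7*x^7).
  As x -> infinity, F(x) -> 0 (since p = 8 > 1).
  So int = F(infinity) - F(4) = 0 - (-1/114688) = 1/114688.
  Finite, so by the integral test, the series converges.

converges


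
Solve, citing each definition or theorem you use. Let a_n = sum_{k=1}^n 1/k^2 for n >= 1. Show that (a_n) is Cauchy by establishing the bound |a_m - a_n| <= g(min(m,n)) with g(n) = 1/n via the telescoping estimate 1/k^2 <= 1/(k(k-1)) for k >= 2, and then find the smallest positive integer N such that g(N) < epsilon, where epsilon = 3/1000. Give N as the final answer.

For m > n >= 1: |a_m - a_n| = sum_{k=n+1}^m 1/k^2.
Use 1/k^2 <= 1/(k(k-1)) = 1/(k-1) - 1/k for k >= 2:
sum_{k=n+1}^m 1/k^2 <= sum_{k=n+1}^m (1/(k-1) - 1/k) = 1/n - 1/m <= 1/n.
By symmetry the same bound holds with n,m swapped, so |a_m - a_n| <= 1/min(m,n) = g(min(m,n)). Since g(n) -> 0, (a_n) is Cauchy.
Now solve g(N) < 3/1000: 1/N < 3/1000 <=> N > 1/(3/1000) = 1000/3.
The smallest integer strictly greater than 1000/3 is N = 334.
Check: g(334) = 1/334 < 3/1000; g(333) = 1/333 >= 3/1000. So N = 334.

334


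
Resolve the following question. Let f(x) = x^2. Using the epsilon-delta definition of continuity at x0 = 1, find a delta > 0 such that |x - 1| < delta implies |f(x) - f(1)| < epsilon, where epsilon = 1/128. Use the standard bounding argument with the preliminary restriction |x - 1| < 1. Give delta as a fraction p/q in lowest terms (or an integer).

Factor: |x^2 - (1)^2| = |x - 1| * |x + 1|.
Impose |x - 1| < 1 first. Then |x + 1| = |(x - 1) + 2*(1)| <= |x - 1| + 2*|1| < 1 + 2 = 3.
So |x^2 - (1)^2| < delta * 3.
We need delta * 3 <= 1/128, i.e. delta <= 1/128/3 = 1/384.
Since 1/384 < 1, this is tighter than 1; take delta = 1/384.
So delta = 1/384 works.

1/384


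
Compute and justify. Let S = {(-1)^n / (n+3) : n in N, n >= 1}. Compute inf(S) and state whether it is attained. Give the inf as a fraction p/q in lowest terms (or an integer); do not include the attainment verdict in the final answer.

Analysis:
- Values: -1/4, 1/5, -1/6, 1/7, -1/8, ...
- Positive terms (even n): 1/(2+3), 1/(4+3), ... decreasing -> max = 1/5 (n=2).
- Negative terms (odd n): -1/(1+3), -1/(3+3), ... increasing -> min = -1/4 (n=1).
- So sup = 1/5 (attained at n=2); inf = -1/4 (attained at n=1).
Conclusion: inf(S) = -1/4, attained in S.

-1/4


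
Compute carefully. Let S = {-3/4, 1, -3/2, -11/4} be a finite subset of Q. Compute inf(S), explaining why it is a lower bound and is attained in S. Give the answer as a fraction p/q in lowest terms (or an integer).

S is finite, so inf(S) = min(S).
Sorted increasing:
-11/4, -3/2, -3/4, 1
The extremum is -11/4.
For every x in S, x >= -11/4. And -11/4 is in S, so it is attained.
Therefore inf(S) = -11/4.

-11/4


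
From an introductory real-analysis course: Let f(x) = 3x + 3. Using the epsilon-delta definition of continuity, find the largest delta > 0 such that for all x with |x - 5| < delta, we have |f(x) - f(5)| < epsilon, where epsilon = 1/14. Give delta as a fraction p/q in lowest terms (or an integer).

We compute f(5) = 3*(5) + 3 = 18.
|f(x) - f(5)| = |3x + 3 - (18)| = |3(x - 5)| = 3|x - 5|.
We need 3|x - 5| < 1/14, i.e. |x - 5| < 1/14 / 3 = 1/42.
So any delta <= 1/42 works. Conversely, if delta > 1/42, then x = 5 + 1/42 satisfies |x - 5| = 1/42 < delta but |f(x) - f(5)| = 3 * 1/42 = 1/14, which is not < 1/14; so no larger delta works.
Hence the largest such delta is 1/42.

1/42


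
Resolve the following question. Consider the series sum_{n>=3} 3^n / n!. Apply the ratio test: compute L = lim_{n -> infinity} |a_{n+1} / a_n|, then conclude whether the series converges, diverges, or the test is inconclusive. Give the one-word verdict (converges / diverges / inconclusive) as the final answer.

Let a_n denote the general term. Form the ratio a_{n+1}/a_n and simplify:
a_{n+1}/a_n = 3/(n + 1)
Take the limit as n -> infinity: L = 0.
Since L = 0 < 1, the ratio test implies the series converges.

converges


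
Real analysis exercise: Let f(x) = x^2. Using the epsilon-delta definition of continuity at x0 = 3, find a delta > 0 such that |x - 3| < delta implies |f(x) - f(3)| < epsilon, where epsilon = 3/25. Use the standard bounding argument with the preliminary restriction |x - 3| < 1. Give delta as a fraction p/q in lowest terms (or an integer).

Factor: |x^2 - (3)^2| = |x - 3| * |x + 3|.
Impose |x - 3| < 1 first. Then |x + 3| = |(x - 3) + 2*(3)| <= |x - 3| + 2*|3| < 1 + 6 = 7.
So |x^2 - (3)^2| < delta * 7.
We need delta * 7 <= 3/25, i.e. delta <= 3/25/7 = 3/175.
Since 3/175 < 1, this is tighter than 1; take delta = 3/175.
So delta = 3/175 works.

3/175


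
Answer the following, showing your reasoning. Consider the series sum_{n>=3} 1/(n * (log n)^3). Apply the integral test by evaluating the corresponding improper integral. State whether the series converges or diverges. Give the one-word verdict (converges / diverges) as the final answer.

Let f(x) = 1/(x*log(x)^3). Then f is positive, continuous, and decreasing on [3, infinity), so the integral test applies.
Compute the improper integral int_{3}^infinity f(x) dx:
  antiderivative F(x) = -1/(2*log(x)^2).
  F(x) -> 0 as x -> infinity.  int = 0 - F(3) = 1/(2*log(3)^2) < infinity. By the integral test, the series converges.

converges


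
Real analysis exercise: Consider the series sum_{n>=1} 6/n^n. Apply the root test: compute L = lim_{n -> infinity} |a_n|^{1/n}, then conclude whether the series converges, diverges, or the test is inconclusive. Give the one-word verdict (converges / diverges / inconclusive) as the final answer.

Let a_n denote the general term. Form |a_n|^(1/n) and simplify:
|a_n|^(1/n) = 6^(1/n)/n
Take the limit as n -> infinity: L = 0.
Since L = 0 < 1, the root test implies convergence.

converges


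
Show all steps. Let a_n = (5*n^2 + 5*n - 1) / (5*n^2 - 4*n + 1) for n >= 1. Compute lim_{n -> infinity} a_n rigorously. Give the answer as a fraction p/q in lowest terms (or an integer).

Divide numerator and denominator by n^2, the highest power:
numerator / n^2 = 5 + 5/n - 1/n^2
denominator / n^2 = 5 - 4/n + n^(-2)
As n -> infinity, all terms of the form c/n^k (k >= 1) tend to 0.
So numerator / n^2 -> 5 and denominator / n^2 -> 5.
Therefore lim a_n = 1.

1


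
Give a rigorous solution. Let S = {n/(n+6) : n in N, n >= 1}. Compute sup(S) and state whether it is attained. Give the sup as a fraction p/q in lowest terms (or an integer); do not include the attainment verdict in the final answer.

Analysis:
- Values: 1/7, 1/4, 1/3, 2/5, ... strictly increasing.
- Minimum is 1/7 (n=1); inf = 1/7 (attained).
- n/(n+6) = 1 - 6/(n+6) -> 1 from below as n -> infinity, and never equals 1.
- So sup = 1 (not attained).
Conclusion: sup(S) = 1, not attained in S.

1


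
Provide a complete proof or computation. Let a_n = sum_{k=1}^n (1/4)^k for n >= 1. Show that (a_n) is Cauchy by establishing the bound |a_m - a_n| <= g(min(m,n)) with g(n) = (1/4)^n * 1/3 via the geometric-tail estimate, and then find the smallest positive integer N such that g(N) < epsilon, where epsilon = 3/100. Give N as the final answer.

For m > n >= 1: |a_m - a_n| = sum_{k=n+1}^m (1/4)^k < sum_{k=n+1}^infinity (1/4)^k = (1/4)^(n+1) / (1 - 1/4) = (1/4)^n * (1/4) * (4/3) = (1/4)^n * 1/3.
So g(n) = (1/4)^n / 3. Since g(n) -> 0, (a_n) is Cauchy.
Now solve g(N) < 3/100: (1/4)^N / 3 < 3/100 <=> 4^N > 1 / (3 * 3/100) = 100/9.
Check powers of 4: 4^1 = 4 <= 100/9, 4^2 = 16 > 100/9.
So the smallest such N is 2. Check: g(2) = 1/(3 * 16) = 1/48 < 3/100.

2


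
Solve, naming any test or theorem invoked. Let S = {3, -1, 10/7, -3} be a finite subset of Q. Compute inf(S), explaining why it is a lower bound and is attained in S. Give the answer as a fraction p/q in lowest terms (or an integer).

S is finite, so inf(S) = min(S).
Sorted increasing:
-3, -1, 10/7, 3
The extremum is -3.
For every x in S, x >= -3. And -3 is in S, so it is attained.
Therefore inf(S) = -3.

-3


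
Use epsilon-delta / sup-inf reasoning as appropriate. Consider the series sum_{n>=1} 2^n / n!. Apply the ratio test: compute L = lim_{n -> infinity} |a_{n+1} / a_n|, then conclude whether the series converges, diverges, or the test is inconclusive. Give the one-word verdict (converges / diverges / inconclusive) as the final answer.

Let a_n denote the general term. Form the ratio a_{n+1}/a_n and simplify:
a_{n+1}/a_n = 2/(n + 1)
Take the limit as n -> infinity: L = 0.
Since L = 0 < 1, the ratio test implies the series converges.

converges


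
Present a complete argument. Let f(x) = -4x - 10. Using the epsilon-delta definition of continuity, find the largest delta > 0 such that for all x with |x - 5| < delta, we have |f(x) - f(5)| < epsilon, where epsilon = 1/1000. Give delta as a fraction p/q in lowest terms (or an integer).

We compute f(5) = -4*(5) - 10 = -30.
|f(x) - f(5)| = |-4x - 10 - (-30)| = |-4(x - 5)| = 4|x - 5|.
We need 4|x - 5| < 1/1000, i.e. |x - 5| < 1/1000 / 4 = 1/4000.
So any delta <= 1/4000 works. Conversely, if delta > 1/4000, then x = 5 + 1/4000 satisfies |x - 5| = 1/4000 < delta but |f(x) - f(5)| = 4 * 1/4000 = 1/1000, which is not < 1/1000; so no larger delta works.
Hence the largest such delta is 1/4000.

1/4000


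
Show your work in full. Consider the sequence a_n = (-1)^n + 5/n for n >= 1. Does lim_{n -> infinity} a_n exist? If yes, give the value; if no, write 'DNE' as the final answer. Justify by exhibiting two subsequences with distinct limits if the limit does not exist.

Examine the behaviour of a_n along subsequences.
a_{2k} = 1 + 5/(2k) -> 1. a_{2k+1} = -1 + 5/(2k+1) -> -1.
Since these two subsequential limits are 1 and -1, distinct, the full sequence cannot converge (a convergent sequence has all subsequences tending to the same limit). So lim a_n does not exist.

DNE


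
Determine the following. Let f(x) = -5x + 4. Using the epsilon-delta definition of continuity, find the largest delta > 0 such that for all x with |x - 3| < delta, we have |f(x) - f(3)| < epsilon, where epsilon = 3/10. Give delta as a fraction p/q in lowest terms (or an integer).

We compute f(3) = -5*(3) + 4 = -11.
|f(x) - f(3)| = |-5x + 4 - (-11)| = |-5(x - 3)| = 5|x - 3|.
We need 5|x - 3| < 3/10, i.e. |x - 3| < 3/10 / 5 = 3/50.
So any delta <= 3/50 works. Conversely, if delta > 3/50, then x = 3 + 3/50 satisfies |x - 3| = 3/50 < delta but |f(x) - f(3)| = 5 * 3/50 = 3/10, which is not < 3/10; so no larger delta works.
Hence the largest such delta is 3/50.

3/50


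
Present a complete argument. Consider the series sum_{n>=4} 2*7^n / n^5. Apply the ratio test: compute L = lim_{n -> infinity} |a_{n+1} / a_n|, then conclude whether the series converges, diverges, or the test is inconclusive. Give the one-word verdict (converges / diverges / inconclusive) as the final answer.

Let a_n denote the general term. Form the ratio a_{n+1}/a_n and simplify:
a_{n+1}/a_n = 7*n^5/(n + 1)^5
Take the limit as n -> infinity: L = 7.
Since L = 7 > 1 (or L = infinity), the ratio test implies the series diverges.

diverges


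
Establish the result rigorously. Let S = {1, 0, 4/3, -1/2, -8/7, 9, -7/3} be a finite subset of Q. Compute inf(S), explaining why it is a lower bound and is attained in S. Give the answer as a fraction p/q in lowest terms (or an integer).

S is finite, so inf(S) = min(S).
Sorted increasing:
-7/3, -8/7, -1/2, 0, 1, 4/3, 9
The extremum is -7/3.
For every x in S, x >= -7/3. And -7/3 is in S, so it is attained.
Therefore inf(S) = -7/3.

-7/3


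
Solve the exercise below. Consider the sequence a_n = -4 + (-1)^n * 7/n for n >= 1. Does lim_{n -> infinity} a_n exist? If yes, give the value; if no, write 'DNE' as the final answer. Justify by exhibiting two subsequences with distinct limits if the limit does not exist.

Examine the behaviour of a_n along subsequences.
Even-n subsequence a_{2k} = -4 + 7/(2k) -> -4. Odd-n subsequence a_{2k+1} = -4 - 7/(2k+1) -> -4. Both tend to -4, which suggests the limit is -4; verify directly.
|a_n - (-4)| = |(-1)^n * 7/n| = 7/n for every n >= 1.
Given epsilon > 0, choose a positive integer N > 7/epsilon. Then for all n >= N, |a_n - (-4)| = 7/n <= 7/N < epsilon.
So by the definition of the limit, lim a_n exists and equals -4.

-4


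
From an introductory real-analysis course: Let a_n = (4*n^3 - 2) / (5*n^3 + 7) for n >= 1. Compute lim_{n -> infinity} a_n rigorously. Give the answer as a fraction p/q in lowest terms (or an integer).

Divide numerator and denominator by n^3, the highest power:
numerator / n^3 = 4 - 2/n^3
denominator / n^3 = 5 + 7/n^3
As n -> infinity, all terms of the form c/n^k (k >= 1) tend to 0.
So numerator / n^3 -> 4 and denominator / n^3 -> 5.
Therefore lim a_n = 4/5.

4/5


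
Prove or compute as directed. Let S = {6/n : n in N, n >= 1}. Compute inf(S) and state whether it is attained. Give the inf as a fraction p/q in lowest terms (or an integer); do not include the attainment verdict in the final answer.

Analysis:
- Values: 6, 3, 2, 3/2, ... strictly decreasing.
- The maximum is 6 (n=1); sup = 6 (attained).
- The set is bounded below by 0; 6/n -> 0 so 0 is the greatest lower bound.
- 0 is not in the set, so inf = 0 is not attained.
Conclusion: inf(S) = 0, not attained in S.

0


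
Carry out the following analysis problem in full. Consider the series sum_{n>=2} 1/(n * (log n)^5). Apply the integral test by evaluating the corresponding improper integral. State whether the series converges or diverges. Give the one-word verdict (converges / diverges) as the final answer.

Let f(x) = 1/(x*log(x)^5). Then f is positive, continuous, and decreasing on [2, infinity), so the integral test applies.
Compute the improper integral int_{2}^infinity f(x) dx:
  antiderivative F(x) = -1/(4*log(x)^4).
  F(x) -> 0 as x -> infinity.  int = 0 - F(2) = 1/(4*log(2)^4) < infinity. By the integral test, the series converges.

converges


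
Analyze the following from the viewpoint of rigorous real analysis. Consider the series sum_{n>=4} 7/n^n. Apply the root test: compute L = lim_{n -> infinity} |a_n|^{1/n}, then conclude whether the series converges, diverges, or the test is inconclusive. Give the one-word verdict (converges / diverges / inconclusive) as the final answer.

Let a_n denote the general term. Form |a_n|^(1/n) and simplify:
|a_n|^(1/n) = 7^(1/n)/n
Take the limit as n -> infinity: L = 0.
Since L = 0 < 1, the root test implies convergence.

converges


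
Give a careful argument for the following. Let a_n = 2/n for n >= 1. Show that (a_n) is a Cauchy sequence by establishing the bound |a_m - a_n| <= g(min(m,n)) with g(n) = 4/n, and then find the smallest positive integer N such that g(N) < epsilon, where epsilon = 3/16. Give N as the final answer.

For any m, n >= 1, by the triangle inequality:
|a_m - a_n| = |2/m - 2/n| <= 2*1/m + 2*1/n <= 4/min(m,n).
So g(n) = 4/n bounds the Cauchy difference. Since g(n) -> 0, (a_n) is Cauchy.
Now solve g(N) < 3/16: 4/N < 3/16 <=> N > 4 / (3/16) = 64/3.
The smallest integer strictly greater than 64/3 is N = 22.
Check: g(22) = 4/22 = 2/11 < 3/16; g(21) = 4/21 >= 3/16. So N = 22.

22


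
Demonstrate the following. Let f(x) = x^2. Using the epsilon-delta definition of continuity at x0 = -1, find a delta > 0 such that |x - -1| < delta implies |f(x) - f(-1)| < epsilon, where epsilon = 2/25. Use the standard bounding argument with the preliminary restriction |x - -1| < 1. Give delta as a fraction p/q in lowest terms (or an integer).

Factor: |x^2 - (-1)^2| = |x - -1| * |x + -1|.
Impose |x - -1| < 1 first. Then |x + -1| = |(x - -1) + 2*(-1)| <= |x - -1| + 2*|-1| < 1 + 2 = 3.
So |x^2 - (-1)^2| < delta * 3.
We need delta * 3 <= 2/25, i.e. delta <= 2/25/3 = 2/75.
Since 2/75 < 1, this is tighter than 1; take delta = 2/75.
So delta = 2/75 works.

2/75


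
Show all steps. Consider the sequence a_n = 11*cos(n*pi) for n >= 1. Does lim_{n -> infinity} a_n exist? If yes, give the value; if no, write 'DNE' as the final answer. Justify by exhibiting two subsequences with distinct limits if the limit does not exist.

Examine the behaviour of a_n along subsequences.
cos(n*pi) = (-1)^n, so a_n = 11*(-1)^n. a_{2k} = 11 -> 11. a_{2k+1} = -11 -> -11.
Since these two subsequential limits are 11 and -11, distinct, the full sequence cannot converge (a convergent sequence has all subsequences tending to the same limit). So lim a_n does not exist.

DNE


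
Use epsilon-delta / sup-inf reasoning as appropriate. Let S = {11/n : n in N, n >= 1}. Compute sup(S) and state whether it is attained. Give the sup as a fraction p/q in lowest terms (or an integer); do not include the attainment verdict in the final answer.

Analysis:
- Values: 11, 11/2, 11/3, 11/4, ... strictly decreasing.
- The maximum is 11 (n=1); sup = 11 (attained).
- The set is bounded below by 0; 11/n -> 0 so 0 is the greatest lower bound.
- 0 is not in the set, so inf = 0 is not attained.
Conclusion: sup(S) = 11, attained in S.

11


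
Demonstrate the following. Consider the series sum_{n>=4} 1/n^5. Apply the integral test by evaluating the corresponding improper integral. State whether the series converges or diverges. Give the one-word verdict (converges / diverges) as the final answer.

Let f(x) = x^(-5). Then f is positive, continuous, and decreasing on [4, infinity), so the integral test applies.
Compute the improper integral int_{4}^infinity f(x) dx:
  antiderivative F(x) = -1/(4*x^4).
  As x -> infinity, F(x) -> 0 (since p = 5 > 1).
  So int = F(infinity) - F(4) = 0 - (-1/1024) = 1/1024.
  Finite, so by the integral test, the series converges.

converges


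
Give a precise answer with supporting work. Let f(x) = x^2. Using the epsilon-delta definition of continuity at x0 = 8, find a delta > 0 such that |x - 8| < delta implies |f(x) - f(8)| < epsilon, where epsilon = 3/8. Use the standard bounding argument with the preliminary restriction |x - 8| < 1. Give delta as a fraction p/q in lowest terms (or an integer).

Factor: |x^2 - (8)^2| = |x - 8| * |x + 8|.
Impose |x - 8| < 1 first. Then |x + 8| = |(x - 8) + 2*(8)| <= |x - 8| + 2*|8| < 1 + 16 = 17.
So |x^2 - (8)^2| < delta * 17.
We need delta * 17 <= 3/8, i.e. delta <= 3/8/17 = 3/136.
Since 3/136 < 1, this is tighter than 1; take delta = 3/136.
So delta = 3/136 works.

3/136


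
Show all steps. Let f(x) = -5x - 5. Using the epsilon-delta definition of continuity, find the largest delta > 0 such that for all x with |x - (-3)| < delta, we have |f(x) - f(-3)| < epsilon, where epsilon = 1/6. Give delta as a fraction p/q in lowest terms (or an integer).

We compute f(-3) = -5*(-3) - 5 = 10.
|f(x) - f(-3)| = |-5x - 5 - (10)| = |-5(x - (-3))| = 5|x - (-3)|.
We need 5|x - (-3)| < 1/6, i.e. |x - (-3)| < 1/6 / 5 = 1/30.
So any delta <= 1/30 works. Conversely, if delta > 1/30, then x = -3 + 1/30 satisfies |x - (-3)| = 1/30 < delta but |f(x) - f(-3)| = 5 * 1/30 = 1/6, which is not < 1/6; so no larger delta works.
Hence the largest such delta is 1/30.

1/30


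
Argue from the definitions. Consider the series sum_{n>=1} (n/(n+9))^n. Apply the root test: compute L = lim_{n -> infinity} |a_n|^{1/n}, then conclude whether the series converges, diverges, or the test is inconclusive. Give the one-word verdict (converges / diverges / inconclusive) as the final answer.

Let a_n denote the general term. Form |a_n|^(1/n) and simplify:
|a_n|^(1/n) = n/(n + 9)
Take the limit as n -> infinity: L = 1.
Since L = 1, the root test is inconclusive. (In fact a_n = (n/(n+9))^n -> e^(-9) != 0, so the nth-term test shows divergence; but the root test itself gives no conclusion.)

inconclusive


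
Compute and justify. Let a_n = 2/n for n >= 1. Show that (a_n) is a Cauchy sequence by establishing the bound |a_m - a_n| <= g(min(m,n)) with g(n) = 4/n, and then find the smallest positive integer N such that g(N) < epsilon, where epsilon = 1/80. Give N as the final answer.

For any m, n >= 1, by the triangle inequality:
|a_m - a_n| = |2/m - 2/n| <= 2*1/m + 2*1/n <= 4/min(m,n).
So g(n) = 4/n bounds the Cauchy difference. Since g(n) -> 0, (a_n) is Cauchy.
Now solve g(N) < 1/80: 4/N < 1/80 <=> N > 4 / (1/80) = 320.
The smallest integer strictly greater than 320 is N = 321.
Check: g(321) = 4/321 = 4/321 < 1/80; g(320) = 1/80 >= 1/80. So N = 321.

321


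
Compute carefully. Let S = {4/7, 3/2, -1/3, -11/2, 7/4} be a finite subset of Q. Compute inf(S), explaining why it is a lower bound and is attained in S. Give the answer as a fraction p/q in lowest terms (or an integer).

S is finite, so inf(S) = min(S).
Sorted increasing:
-11/2, -1/3, 4/7, 3/2, 7/4
The extremum is -11/2.
For every x in S, x >= -11/2. And -11/2 is in S, so it is attained.
Therefore inf(S) = -11/2.

-11/2


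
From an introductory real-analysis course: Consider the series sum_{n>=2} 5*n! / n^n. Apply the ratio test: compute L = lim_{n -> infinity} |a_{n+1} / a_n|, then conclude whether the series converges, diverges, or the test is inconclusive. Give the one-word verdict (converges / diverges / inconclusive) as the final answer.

Let a_n denote the general term. Form the ratio a_{n+1}/a_n and simplify:
a_{n+1}/a_n = (n/(n + 1))^n
Take the limit as n -> infinity: L = exp(-1).
Since L = exp(-1) < 1, the ratio test implies the series converges.

converges


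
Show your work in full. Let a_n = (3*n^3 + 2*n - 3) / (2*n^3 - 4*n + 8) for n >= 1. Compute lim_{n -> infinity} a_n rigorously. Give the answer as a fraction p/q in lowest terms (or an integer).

Divide numerator and denominator by n^3, the highest power:
numerator / n^3 = 3 + 2/n^2 - 3/n^3
denominator / n^3 = 2 - 4/n^2 + 8/n^3
As n -> infinity, all terms of the form c/n^k (k >= 1) tend to 0.
So numerator / n^3 -> 3 and denominator / n^3 -> 2.
Therefore lim a_n = 3/2.

3/2


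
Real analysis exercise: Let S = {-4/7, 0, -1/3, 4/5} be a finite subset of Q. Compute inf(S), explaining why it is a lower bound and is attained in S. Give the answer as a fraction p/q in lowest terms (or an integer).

S is finite, so inf(S) = min(S).
Sorted increasing:
-4/7, -1/3, 0, 4/5
The extremum is -4/7.
For every x in S, x >= -4/7. And -4/7 is in S, so it is attained.
Therefore inf(S) = -4/7.

-4/7


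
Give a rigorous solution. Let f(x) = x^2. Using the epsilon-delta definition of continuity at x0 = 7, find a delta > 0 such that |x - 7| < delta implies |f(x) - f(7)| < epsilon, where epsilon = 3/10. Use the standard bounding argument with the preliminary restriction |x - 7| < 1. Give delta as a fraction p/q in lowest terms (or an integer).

Factor: |x^2 - (7)^2| = |x - 7| * |x + 7|.
Impose |x - 7| < 1 first. Then |x + 7| = |(x - 7) + 2*(7)| <= |x - 7| + 2*|7| < 1 + 14 = 15.
So |x^2 - (7)^2| < delta * 15.
We need delta * 15 <= 3/10, i.e. delta <= 3/10/15 = 1/50.
Since 1/50 < 1, this is tighter than 1; take delta = 1/50.
So delta = 1/50 works.

1/50


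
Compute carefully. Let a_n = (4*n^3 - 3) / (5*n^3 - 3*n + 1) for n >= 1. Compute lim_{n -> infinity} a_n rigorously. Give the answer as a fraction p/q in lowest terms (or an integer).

Divide numerator and denominator by n^3, the highest power:
numerator / n^3 = 4 - 3/n^3
denominator / n^3 = 5 - 3/n^2 + n^(-3)
As n -> infinity, all terms of the form c/n^k (k >= 1) tend to 0.
So numerator / n^3 -> 4 and denominator / n^3 -> 5.
Therefore lim a_n = 4/5.

4/5


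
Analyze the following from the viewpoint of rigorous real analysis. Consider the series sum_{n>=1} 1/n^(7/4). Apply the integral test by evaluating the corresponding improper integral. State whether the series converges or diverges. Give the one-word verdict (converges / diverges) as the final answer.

Let f(x) = x^(-7/4). Then f is positive, continuous, and decreasing on [1, infinity), so the integral test applies.
Compute the improper integral int_{1}^infinity f(x) dx:
  antiderivative F(x) = -4/(3*x^(3/4)).
  As x -> infinity, F(x) -> 0 (since p = 7/4 > 1).
  So int = F(infinity) - F(1) = 0 - (-4/3) = 4/3.
  Finite, so by the integral test, the series converges.

converges


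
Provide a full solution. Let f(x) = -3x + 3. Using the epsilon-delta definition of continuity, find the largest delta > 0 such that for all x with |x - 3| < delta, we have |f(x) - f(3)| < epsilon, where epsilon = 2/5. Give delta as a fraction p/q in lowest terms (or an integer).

We compute f(3) = -3*(3) + 3 = -6.
|f(x) - f(3)| = |-3x + 3 - (-6)| = |-3(x - 3)| = 3|x - 3|.
We need 3|x - 3| < 2/5, i.e. |x - 3| < 2/5 / 3 = 2/15.
So any delta <= 2/15 works. Conversely, if delta > 2/15, then x = 3 + 2/15 satisfies |x - 3| = 2/15 < delta but |f(x) - f(3)| = 3 * 2/15 = 2/5, which is not < 2/5; so no larger delta works.
Hence the largest such delta is 2/15.

2/15


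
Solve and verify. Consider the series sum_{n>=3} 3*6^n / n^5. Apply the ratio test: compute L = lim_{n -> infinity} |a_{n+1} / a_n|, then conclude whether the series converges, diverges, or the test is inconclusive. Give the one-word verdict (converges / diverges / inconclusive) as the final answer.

Let a_n denote the general term. Form the ratio a_{n+1}/a_n and simplify:
a_{n+1}/a_n = 6*n^5/(n + 1)^5
Take the limit as n -> infinity: L = 6.
Since L = 6 > 1 (or L = infinity), the ratio test implies the series diverges.

diverges


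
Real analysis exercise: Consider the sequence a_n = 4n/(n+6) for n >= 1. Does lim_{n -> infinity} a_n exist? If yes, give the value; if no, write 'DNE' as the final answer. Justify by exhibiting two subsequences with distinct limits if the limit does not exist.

Examine the behaviour of a_n along subsequences.
Even-n subsequence a_{2k} = 4(2k)/(2k+6) -> 4. Odd-n subsequence a_{2k+1} = 4(2k+1)/(2k+7) -> 4. Both tend to 4, which suggests the limit is 4; verify directly.
|a_n - 4| = |4n - 4(n+6)| / (n+6) = 24/(n+6) < 24/n for every n >= 1.
Given epsilon > 0, choose a positive integer N > 24/epsilon. Then for all n >= N, |a_n - 4| < 24/n <= 24/N < epsilon.
So by the definition of the limit, lim a_n exists and equals 4.

4


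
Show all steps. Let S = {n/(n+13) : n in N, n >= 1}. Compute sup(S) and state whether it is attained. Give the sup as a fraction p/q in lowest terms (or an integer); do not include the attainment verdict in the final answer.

Analysis:
- Values: 1/14, 2/15, 3/16, 4/17, ... strictly increasing.
- Minimum is 1/14 (n=1); inf = 1/14 (attained).
- n/(n+13) = 1 - 13/(n+13) -> 1 from below as n -> infinity, and never equals 1.
- So sup = 1 (not attained).
Conclusion: sup(S) = 1, not attained in S.

1


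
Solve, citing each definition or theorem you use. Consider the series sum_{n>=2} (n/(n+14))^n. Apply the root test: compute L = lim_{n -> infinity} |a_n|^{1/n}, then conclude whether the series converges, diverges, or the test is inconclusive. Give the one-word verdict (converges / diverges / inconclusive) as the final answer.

Let a_n denote the general term. Form |a_n|^(1/n) and simplify:
|a_n|^(1/n) = n/(n + 14)
Take the limit as n -> infinity: L = 1.
Since L = 1, the root test is inconclusive. (In fact a_n = (n/(n+14))^n -> e^(-14) != 0, so the nth-term test shows divergence; but the root test itself gives no conclusion.)

inconclusive


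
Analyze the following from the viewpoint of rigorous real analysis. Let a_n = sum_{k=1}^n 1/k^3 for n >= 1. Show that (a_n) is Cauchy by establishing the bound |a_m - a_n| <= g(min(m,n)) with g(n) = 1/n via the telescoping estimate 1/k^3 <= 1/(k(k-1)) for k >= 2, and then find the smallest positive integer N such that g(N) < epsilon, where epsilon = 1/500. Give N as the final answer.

For m > n >= 1: |a_m - a_n| = sum_{k=n+1}^m 1/k^3.
Use 1/k^3 <= 1/(k(k-1)) = 1/(k-1) - 1/k for k >= 2 (which holds since k^3 >= k^2 >= k(k-1) for k >= 2):
sum_{k=n+1}^m 1/k^3 <= sum_{k=n+1}^m (1/(k-1) - 1/k) = 1/n - 1/m <= 1/n.
By symmetry the same bound holds with n,m swapped, so |a_m - a_n| <= 1/min(m,n) = g(min(m,n)). Since g(n) -> 0, (a_n) is Cauchy.
Now solve g(N) < 1/500: 1/N < 1/500 <=> N > 1/(1/500) = 500.
The smallest integer strictly greater than 500 is N = 501.
Check: g(501) = 1/501 < 1/500; g(500) = 1/500 >= 1/500. So N = 501.

501


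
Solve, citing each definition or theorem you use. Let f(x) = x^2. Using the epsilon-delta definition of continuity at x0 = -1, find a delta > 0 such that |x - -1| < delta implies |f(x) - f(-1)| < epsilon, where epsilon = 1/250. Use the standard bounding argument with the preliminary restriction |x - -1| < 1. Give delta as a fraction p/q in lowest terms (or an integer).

Factor: |x^2 - (-1)^2| = |x - -1| * |x + -1|.
Impose |x - -1| < 1 first. Then |x + -1| = |(x - -1) + 2*(-1)| <= |x - -1| + 2*|-1| < 1 + 2 = 3.
So |x^2 - (-1)^2| < delta * 3.
We need delta * 3 <= 1/250, i.e. delta <= 1/250/3 = 1/750.
Since 1/750 < 1, this is tighter than 1; take delta = 1/750.
So delta = 1/750 works.

1/750


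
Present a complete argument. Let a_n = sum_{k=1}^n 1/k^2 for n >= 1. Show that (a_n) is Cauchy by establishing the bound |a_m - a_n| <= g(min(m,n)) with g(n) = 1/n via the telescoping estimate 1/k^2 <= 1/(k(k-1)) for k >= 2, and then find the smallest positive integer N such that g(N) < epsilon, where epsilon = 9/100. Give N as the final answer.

For m > n >= 1: |a_m - a_n| = sum_{k=n+1}^m 1/k^2.
Use 1/k^2 <= 1/(k(k-1)) = 1/(k-1) - 1/k for k >= 2:
sum_{k=n+1}^m 1/k^2 <= sum_{k=n+1}^m (1/(k-1) - 1/k) = 1/n - 1/m <= 1/n.
By symmetry the same bound holds with n,m swapped, so |a_m - a_n| <= 1/min(m,n) = g(min(m,n)). Since g(n) -> 0, (a_n) is Cauchy.
Now solve g(N) < 9/100: 1/N < 9/100 <=> N > 1/(9/100) = 100/9.
The smallest integer strictly greater than 100/9 is N = 12.
Check: g(12) = 1/12 < 9/100; g(11) = 1/11 >= 9/100. So N = 12.

12


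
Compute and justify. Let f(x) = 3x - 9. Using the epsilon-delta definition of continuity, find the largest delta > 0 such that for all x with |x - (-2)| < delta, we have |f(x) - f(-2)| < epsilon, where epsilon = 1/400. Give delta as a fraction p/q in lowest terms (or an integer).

We compute f(-2) = 3*(-2) - 9 = -15.
|f(x) - f(-2)| = |3x - 9 - (-15)| = |3(x - (-2))| = 3|x - (-2)|.
We need 3|x - (-2)| < 1/400, i.e. |x - (-2)| < 1/400 / 3 = 1/1200.
So any delta <= 1/1200 works. Conversely, if delta > 1/1200, then x = -2 + 1/1200 satisfies |x - (-2)| = 1/1200 < delta but |f(x) - f(-2)| = 3 * 1/1200 = 1/400, which is not < 1/400; so no larger delta works.
Hence the largest such delta is 1/1200.

1/1200


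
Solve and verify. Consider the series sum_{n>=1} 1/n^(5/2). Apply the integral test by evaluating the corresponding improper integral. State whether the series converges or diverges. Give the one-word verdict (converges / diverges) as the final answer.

Let f(x) = x^(-5/2). Then f is positive, continuous, and decreasing on [1, infinity), so the integral test applies.
Compute the improper integral int_{1}^infinity f(x) dx:
  antiderivative F(x) = -2/(3*x^(3/2)).
  As x -> infinity, F(x) -> 0 (since p = 5/2 > 1).
  So int = F(infinity) - F(1) = 0 - (-2/3) = 2/3.
  Finite, so by the integral test, the series converges.

converges


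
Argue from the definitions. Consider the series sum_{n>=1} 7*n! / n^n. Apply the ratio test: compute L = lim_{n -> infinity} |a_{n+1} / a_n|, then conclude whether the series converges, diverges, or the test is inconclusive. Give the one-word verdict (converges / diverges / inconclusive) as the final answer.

Let a_n denote the general term. Form the ratio a_{n+1}/a_n and simplify:
a_{n+1}/a_n = (n/(n + 1))^n
Take the limit as n -> infinity: L = exp(-1).
Since L = exp(-1) < 1, the ratio test implies the series converges.

converges


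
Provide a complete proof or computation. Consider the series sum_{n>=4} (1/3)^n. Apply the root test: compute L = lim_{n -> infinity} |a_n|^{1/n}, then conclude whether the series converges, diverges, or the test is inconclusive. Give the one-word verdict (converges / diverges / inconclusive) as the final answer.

Let a_n denote the general term. Form |a_n|^(1/n) and simplify:
|a_n|^(1/n) = 1/3
Take the limit as n -> infinity: L = 1/3.
Since L = 1/3 < 1, the root test implies convergence.

converges
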